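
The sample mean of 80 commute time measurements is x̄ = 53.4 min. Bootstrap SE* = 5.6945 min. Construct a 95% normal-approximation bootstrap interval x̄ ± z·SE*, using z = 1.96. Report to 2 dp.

Margin = 1.96 × 5.6945 = 11.161
Interval: 53.4 ± 11.161

(42.24, 64.56)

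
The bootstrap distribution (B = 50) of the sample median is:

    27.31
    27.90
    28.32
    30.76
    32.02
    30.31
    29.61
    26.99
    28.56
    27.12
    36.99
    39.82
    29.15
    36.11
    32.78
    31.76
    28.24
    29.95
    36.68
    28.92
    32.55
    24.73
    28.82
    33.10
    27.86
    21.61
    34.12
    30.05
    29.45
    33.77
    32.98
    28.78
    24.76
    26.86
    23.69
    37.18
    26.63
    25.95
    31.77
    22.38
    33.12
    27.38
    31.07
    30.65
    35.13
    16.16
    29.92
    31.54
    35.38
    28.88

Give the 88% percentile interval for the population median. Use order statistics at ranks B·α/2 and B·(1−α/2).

Sorted replicates: 16.16, 21.61, 22.38, 23.69, 24.73, 24.76, 25.95, 26.63, 26.86, 26.99, 27.12, 27.31, 27.38, 27.86, 27.90, 28.24, 28.32, 28.56, 28.78, 28.82, 28.88, 28.92, 29.15, 29.45, 29.61, 29.92, 29.95, 30.05, 30.31, 30.65, 30.76, 31.07, 31.54, 31.76, 31.77, 32.02, 32.55, 32.78, 32.98, 33.10, 33.12, 33.77, 34.12, 35.13, 35.38, 36.11, 36.68, 36.99, 37.18, 39.82
α = 0.12; lower rank = 50 × 0.060 = 3; upper rank = 50 × 0.940 = 47.
The 3rd smallest replicate is 22.38; the 47th is 36.68.

(22.38, 36.68)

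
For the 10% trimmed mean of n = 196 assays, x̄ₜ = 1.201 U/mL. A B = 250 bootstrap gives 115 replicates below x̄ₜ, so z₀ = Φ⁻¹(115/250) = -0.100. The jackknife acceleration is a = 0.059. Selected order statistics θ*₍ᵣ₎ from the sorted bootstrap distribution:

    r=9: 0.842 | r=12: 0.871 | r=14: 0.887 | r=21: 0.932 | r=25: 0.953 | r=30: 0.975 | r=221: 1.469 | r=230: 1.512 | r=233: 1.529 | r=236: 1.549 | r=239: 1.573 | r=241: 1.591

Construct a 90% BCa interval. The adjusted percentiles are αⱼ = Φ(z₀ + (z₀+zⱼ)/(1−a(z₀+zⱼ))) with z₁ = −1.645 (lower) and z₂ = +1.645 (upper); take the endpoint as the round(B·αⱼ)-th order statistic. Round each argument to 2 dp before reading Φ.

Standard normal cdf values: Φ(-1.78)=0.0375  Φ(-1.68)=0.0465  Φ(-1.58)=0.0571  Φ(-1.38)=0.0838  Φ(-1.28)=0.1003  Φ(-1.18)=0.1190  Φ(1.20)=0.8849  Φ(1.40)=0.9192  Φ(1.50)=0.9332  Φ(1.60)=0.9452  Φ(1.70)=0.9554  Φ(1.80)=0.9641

(0.871, 1.549)

Lower: z₀ + z₁ = -0.100 + (-1.645) = -1.745; 1 − a(z₀+z₁) = 1 − (0.059)(-1.745) = 1.1030; argument = -0.100 + (-1.745)/1.1030 = -1.6821 → -1.68.
α₁ = Φ(-1.68) = 0.0465; rank = round(250 × 0.0465) = 12; θ*₍12₎ = 0.871.
Upper: z₀ + z₂ = 1.545; 1 − a(z₀+z₂) = 0.9088; argument = 1.6000 → 1.60; α₂ = 0.9452; rank = 236; θ*₍236₎ = 1.549.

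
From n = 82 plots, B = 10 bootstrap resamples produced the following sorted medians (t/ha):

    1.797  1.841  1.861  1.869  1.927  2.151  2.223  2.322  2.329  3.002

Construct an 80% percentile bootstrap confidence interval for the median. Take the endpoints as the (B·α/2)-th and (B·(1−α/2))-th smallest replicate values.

(1.797, 2.329)

α = 0.20; lower rank = 10 × 0.100 = 1; upper rank = 10 × 0.900 = 9.
The 1st smallest replicate is 1.797; the 9th is 2.329.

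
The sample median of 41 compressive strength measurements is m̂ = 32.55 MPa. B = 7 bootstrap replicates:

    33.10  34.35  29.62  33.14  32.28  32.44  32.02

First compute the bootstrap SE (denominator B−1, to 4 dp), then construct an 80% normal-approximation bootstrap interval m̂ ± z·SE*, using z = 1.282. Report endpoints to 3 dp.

(30.683, 34.417)

Mean of replicates = 32.4214; sum of squared deviations = 12.7257; SE* = √(12.7257/6) = 1.4563
Margin = 1.282 × 1.4563 = 1.8670
Interval: 32.55 ± 1.8670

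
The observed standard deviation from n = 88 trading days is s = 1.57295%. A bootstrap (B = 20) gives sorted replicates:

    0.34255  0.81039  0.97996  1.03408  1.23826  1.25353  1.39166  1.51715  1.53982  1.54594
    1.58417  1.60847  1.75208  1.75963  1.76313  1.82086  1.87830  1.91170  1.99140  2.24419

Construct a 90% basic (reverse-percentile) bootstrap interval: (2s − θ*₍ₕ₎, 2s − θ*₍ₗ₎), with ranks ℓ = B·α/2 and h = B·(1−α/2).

(1.15450, 2.80335)

Percentile endpoints at ranks 1 and 19: θ*₍1₎ = 0.34255, θ*₍19₎ = 1.99140.
Basic interval reflects these around s:
  lower = 2 × 1.57295 − 1.99140 = 1.15450
  upper = 2 × 1.57295 − 0.34255 = 2.80335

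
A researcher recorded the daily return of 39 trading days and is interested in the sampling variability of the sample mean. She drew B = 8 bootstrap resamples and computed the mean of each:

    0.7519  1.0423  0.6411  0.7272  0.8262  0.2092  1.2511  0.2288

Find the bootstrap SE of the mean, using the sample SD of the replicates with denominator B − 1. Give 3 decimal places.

Bootstrap SE is the standard deviation of the 8 replicate means.
Mean of replicates: (0.7519 + 1.0423 + 0.6411 + 0.7272 + 0.8262 + 0.2092 + 1.2511 + 0.2288) / 8 = 5.67780 / 8 = 0.70973
Sum of squared deviations: (+0.04217)² + (+0.33257)² + (−0.06863)² + (+0.01747)² + (+0.11647)² + (−0.50053)² + (+0.54138)² + (−0.48093)² = 0.90587
Variance = 0.90587 / 7 = 0.12941
SE* = √0.12941

SE* = 0.360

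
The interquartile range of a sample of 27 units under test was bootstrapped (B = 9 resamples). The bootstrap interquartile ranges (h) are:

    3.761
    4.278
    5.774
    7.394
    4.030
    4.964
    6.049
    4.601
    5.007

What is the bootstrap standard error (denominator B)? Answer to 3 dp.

Bootstrap SE is the standard deviation of the 9 replicate interquartile ranges.
Mean of replicates: (3.761 + 4.278 + 5.774 + 7.394 + 4.030 + 4.964 + 6.049 + 4.601 + 5.007) / 9 = 45.8580 / 9 = 5.0953
Sum of squared deviations: (−1.3343)² + (−0.8173)² + (+0.6787)² + (+2.2987)² + (−1.0653)² + (−0.1313)² + (+0.9537)² + (−0.4943)² + (−0.0883)² = 10.5068
Variance = 10.5068 / 9 = 1.1674
SE* = √1.1674

SE* = 1.080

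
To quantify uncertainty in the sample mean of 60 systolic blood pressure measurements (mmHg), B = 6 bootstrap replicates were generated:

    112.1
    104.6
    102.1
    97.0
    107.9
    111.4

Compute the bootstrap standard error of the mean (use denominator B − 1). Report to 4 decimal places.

Bootstrap SE is the standard deviation of the 6 replicate means.
Mean of replicates: (112.1 + 104.6 + 102.1 + 97.0 + 107.9 + 111.4) / 6 = 635.10000 / 6 = 105.85000
Sum of squared deviations: (+6.25000)² + (−1.25000)² + (−3.75000)² + (−8.85000)² + (+2.05000)² + (+5.55000)² = 168.01500
Variance = 168.01500 / 5 = 33.60300
SE* = √33.60300

SE* = 5.7968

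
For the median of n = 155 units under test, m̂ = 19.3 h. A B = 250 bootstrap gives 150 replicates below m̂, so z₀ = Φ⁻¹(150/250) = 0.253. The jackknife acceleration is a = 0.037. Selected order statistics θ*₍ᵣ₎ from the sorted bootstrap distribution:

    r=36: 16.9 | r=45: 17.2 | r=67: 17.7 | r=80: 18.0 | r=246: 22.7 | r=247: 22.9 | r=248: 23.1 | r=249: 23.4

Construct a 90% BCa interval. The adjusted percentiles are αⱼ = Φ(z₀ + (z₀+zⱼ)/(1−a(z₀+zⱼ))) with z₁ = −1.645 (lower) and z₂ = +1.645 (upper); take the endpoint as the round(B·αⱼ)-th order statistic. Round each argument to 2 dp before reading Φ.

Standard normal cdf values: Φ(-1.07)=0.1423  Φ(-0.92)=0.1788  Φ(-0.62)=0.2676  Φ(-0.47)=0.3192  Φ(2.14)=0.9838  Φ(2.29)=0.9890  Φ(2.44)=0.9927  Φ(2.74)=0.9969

Lower: z₀ + z₁ = 0.253 + (-1.645) = -1.392; 1 − a(z₀+z₁) = 1 − (0.037)(-1.392) = 1.0515; argument = 0.253 + (-1.392)/1.0515 = -1.0708 → -1.07.
α₁ = Φ(-1.07) = 0.1423; rank = round(250 × 0.1423) = 36; θ*₍36₎ = 16.9.
Upper: z₀ + z₂ = 1.898; 1 − a(z₀+z₂) = 0.9298; argument = 2.2944 → 2.29; α₂ = 0.9890; rank = 247; θ*₍247₎ = 22.9.

(16.9, 22.9)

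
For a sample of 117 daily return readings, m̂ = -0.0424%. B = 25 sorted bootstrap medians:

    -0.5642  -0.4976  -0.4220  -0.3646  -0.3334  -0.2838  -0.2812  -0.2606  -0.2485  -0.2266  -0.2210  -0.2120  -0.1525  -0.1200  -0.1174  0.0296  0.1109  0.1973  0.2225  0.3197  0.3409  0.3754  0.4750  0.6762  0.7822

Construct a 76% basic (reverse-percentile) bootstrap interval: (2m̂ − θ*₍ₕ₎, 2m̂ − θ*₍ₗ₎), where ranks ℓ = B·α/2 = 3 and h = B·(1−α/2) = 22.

Percentile endpoints at ranks 3 and 22: θ*₍3₎ = -0.4220, θ*₍22₎ = 0.3754.
Basic interval reflects these around m̂:
  lower = 2 × -0.0424 − 0.3754 = -0.4602
  upper = 2 × -0.0424 − -0.4220 = 0.3372

(-0.4602, 0.3372)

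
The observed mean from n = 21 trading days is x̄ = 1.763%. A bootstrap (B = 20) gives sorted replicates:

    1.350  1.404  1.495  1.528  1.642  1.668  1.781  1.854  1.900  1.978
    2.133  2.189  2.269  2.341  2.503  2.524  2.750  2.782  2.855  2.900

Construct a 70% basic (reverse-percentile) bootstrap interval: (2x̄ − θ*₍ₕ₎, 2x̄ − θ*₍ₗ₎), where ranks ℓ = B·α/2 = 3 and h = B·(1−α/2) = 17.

(0.776, 2.031)

Percentile endpoints at ranks 3 and 17: θ*₍3₎ = 1.495, θ*₍17₎ = 2.750.
Basic interval reflects these around x̄:
  lower = 2 × 1.763 − 2.750 = 0.776
  upper = 2 × 1.763 − 1.495 = 2.031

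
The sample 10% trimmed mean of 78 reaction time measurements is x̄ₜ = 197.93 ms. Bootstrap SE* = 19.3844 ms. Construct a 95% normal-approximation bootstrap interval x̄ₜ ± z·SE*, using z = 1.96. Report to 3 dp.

(159.937, 235.923)

Margin = 1.96 × 19.3844 = 37.9934
Interval: 197.93 ± 37.9934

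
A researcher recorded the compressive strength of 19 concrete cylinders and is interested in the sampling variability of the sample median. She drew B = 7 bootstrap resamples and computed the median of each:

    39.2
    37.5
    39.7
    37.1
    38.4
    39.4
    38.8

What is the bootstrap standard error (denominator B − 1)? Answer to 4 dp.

Bootstrap SE is the standard deviation of the 7 replicate medians.
Mean of replicates: (39.2 + 37.5 + 39.7 + 37.1 + 38.4 + 39.4 + 38.8) / 7 = 270.10000 / 7 = 38.58571
Sum of squared deviations: (+0.61429)² + (−1.08571)² + (+1.11429)² + (−1.48571)² + (−0.18571)² + (+0.81429)² + (+0.21429)² = 5.74857
Variance = 5.74857 / 6 = 0.95810
SE* = √0.95810

SE* = 0.9788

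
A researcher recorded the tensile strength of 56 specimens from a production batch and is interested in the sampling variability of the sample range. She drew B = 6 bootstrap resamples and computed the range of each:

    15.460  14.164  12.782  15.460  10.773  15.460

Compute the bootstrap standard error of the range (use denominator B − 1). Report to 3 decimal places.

Bootstrap SE is the standard deviation of the 6 replicate ranges.
Mean of replicates: (15.460 + 14.164 + 12.782 + 15.460 + 10.773 + 15.460) / 6 = 84.0990 / 6 = 14.0165
Sum of squared deviations: (+1.4435)² + (+0.1475)² + (−1.2345)² + (+1.4435)² + (−3.2435)² + (+1.4435)² = 18.3171
Variance = 18.3171 / 5 = 3.6634
SE* = √3.6634

SE* = 1.914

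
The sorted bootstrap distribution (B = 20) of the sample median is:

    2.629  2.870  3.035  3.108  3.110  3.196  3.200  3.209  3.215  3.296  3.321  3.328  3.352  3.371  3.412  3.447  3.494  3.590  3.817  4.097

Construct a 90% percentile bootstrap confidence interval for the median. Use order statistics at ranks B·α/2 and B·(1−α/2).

(2.629, 3.817)

α = 0.10; lower rank = 20 × 0.050 = 1; upper rank = 20 × 0.950 = 19.
The 1st smallest replicate is 2.629; the 19th is 3.817.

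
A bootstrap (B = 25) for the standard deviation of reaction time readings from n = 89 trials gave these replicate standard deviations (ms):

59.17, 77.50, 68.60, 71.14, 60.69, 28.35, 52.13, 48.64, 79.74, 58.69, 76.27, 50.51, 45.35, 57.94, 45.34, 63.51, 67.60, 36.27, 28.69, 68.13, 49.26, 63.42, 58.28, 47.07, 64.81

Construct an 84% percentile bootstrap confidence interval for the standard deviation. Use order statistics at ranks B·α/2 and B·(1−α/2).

(28.69, 76.27)

Sorted replicates: 28.35, 28.69, 36.27, 45.34, 45.35, 47.07, 48.64, 49.26, 50.51, 52.13, 57.94, 58.28, 58.69, 59.17, 60.69, 63.42, 63.51, 64.81, 67.60, 68.13, 68.60, 71.14, 76.27, 77.50, 79.74
α = 0.16; lower rank = 25 × 0.080 = 2; upper rank = 25 × 0.920 = 23.
The 2nd smallest replicate is 28.69; the 23rd is 76.27.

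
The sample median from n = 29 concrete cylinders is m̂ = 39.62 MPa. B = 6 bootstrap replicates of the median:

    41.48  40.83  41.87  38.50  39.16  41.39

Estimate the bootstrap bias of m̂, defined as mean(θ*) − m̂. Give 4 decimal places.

mean(θ*) = (41.48 + 40.83 + 41.87 + 38.50 + 39.16 + 41.39) / 6 = 40.53833
bias = 40.53833 − 39.62

bias = +0.9183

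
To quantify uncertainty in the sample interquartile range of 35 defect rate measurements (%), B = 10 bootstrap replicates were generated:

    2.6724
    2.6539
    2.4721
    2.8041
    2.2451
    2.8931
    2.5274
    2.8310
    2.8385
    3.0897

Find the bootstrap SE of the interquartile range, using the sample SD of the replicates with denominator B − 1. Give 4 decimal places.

Bootstrap SE is the standard deviation of the 10 replicate interquartile ranges.
Mean of replicates: (2.6724 + 2.6539 + 2.4721 + 2.8041 + 2.2451 + 2.8931 + 2.5274 + 2.8310 + 2.8385 + 3.0897) / 10 = 27.02730 / 10 = 2.70273
Sum of squared deviations: (−0.03033)² + (−0.04883)² + (−0.23063)² + (+0.10137)² + (−0.45763)² + (+0.19037)² + (−0.17533)² + (+0.12827)² + (+0.13577)² + (+0.38697)² = 0.52781
Variance = 0.52781 / 9 = 0.05865
SE* = √0.05865

SE* = 0.2422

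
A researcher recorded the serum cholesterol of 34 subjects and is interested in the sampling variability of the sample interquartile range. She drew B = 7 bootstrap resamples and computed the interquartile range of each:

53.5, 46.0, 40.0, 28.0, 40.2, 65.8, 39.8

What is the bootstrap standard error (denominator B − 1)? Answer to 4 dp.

SE* = 12.0385

Bootstrap SE is the standard deviation of the 7 replicate interquartile ranges.
Mean of replicates: (53.5 + 46.0 + 40.0 + 28.0 + 40.2 + 65.8 + 39.8) / 7 = 313.30000 / 7 = 44.75714
Sum of squared deviations: (+8.74286)² + (+1.24286)² + (−4.75714)² + (−16.75714)² + (−4.55714)² + (+21.04286)² + (−4.95714)² = 869.55714
Variance = 869.55714 / 6 = 144.92619
SE* = √144.92619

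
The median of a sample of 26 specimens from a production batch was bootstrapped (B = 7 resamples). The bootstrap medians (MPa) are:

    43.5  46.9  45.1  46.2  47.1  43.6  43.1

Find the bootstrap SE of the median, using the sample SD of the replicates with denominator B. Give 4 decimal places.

SE* = 1.5700

Bootstrap SE is the standard deviation of the 7 replicate medians.
Mean of replicates: (43.5 + 46.9 + 45.1 + 46.2 + 47.1 + 43.6 + 43.1) / 7 = 315.50000 / 7 = 45.07143
Sum of squared deviations: (−1.57143)² + (+1.82857)² + (+0.02857)² + (+1.12857)² + (+2.02857)² + (−1.47143)² + (−1.97143)² = 17.25429
Variance = 17.25429 / 7 = 2.46490
SE* = √2.46490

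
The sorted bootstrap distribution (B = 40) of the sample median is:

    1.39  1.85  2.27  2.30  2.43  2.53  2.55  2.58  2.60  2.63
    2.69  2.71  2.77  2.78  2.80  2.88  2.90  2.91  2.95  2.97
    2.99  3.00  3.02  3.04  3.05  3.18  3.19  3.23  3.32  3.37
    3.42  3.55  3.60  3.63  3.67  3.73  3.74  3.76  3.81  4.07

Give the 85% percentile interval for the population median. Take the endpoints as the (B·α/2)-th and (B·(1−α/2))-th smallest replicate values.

(2.27, 3.74)

α = 0.15; lower rank = 40 × 0.075 = 3; upper rank = 40 × 0.925 = 37.
The 3rd smallest replicate is 2.27; the 37th is 3.74.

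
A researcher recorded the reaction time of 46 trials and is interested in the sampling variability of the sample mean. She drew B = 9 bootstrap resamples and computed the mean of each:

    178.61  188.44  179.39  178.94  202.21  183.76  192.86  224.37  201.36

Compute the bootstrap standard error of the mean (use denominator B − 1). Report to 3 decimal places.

Bootstrap SE is the standard deviation of the 9 replicate means.
Mean of replicates: (178.61 + 188.44 + 179.39 + 178.94 + 202.21 + 183.76 + 192.86 + 224.37 + 201.36) / 9 = 1729.9400 / 9 = 192.2156
Sum of squared deviations: (−13.6056)² + (−3.7756)² + (−12.8256)² + (−13.2756)² + (+9.9944)² + (−8.4556)² + (+0.6444)² + (+32.1544)² + (+9.1444)² = 1829.4310
Variance = 1829.4310 / 8 = 228.6789
SE* = √228.6789

SE* = 15.122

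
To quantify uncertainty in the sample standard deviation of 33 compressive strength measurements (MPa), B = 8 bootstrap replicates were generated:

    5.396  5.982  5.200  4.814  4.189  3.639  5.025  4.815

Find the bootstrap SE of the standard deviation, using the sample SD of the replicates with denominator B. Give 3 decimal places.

SE* = 0.674

Bootstrap SE is the standard deviation of the 8 replicate standard deviations.
Mean of replicates: (5.396 + 5.982 + 5.200 + 4.814 + 4.189 + 3.639 + 5.025 + 4.815) / 8 = 39.0600 / 8 = 4.8825
Sum of squared deviations: (+0.5135)² + (+1.0995)² + (+0.3175)² + (−0.0685)² + (−0.6935)² + (−1.2435)² + (+0.1425)² + (−0.0675)² = 3.6302
Variance = 3.6302 / 8 = 0.4538
SE* = √0.4538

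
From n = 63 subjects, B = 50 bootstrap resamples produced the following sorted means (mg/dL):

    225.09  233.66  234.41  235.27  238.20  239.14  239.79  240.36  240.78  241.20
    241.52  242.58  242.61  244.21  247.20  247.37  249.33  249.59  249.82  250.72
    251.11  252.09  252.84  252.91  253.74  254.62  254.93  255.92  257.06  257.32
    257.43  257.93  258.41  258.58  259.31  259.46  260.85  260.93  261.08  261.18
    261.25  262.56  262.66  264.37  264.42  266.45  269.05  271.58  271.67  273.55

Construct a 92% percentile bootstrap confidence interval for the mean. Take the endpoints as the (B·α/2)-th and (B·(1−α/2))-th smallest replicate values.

α = 0.08; lower rank = 50 × 0.040 = 2; upper rank = 50 × 0.960 = 48.
The 2nd smallest replicate is 233.66; the 48th is 271.58.

(233.66, 271.58)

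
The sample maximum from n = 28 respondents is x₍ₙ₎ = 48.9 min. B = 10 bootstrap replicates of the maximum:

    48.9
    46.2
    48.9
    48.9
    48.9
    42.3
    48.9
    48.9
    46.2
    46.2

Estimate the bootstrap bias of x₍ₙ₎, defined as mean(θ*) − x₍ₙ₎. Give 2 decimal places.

bias = −1.47

mean(θ*) = (48.9 + 46.2 + 48.9 + 48.9 + 48.9 + 42.3 + 48.9 + 48.9 + 46.2 + 46.2) / 10 = 47.430
bias = 47.430 − 48.9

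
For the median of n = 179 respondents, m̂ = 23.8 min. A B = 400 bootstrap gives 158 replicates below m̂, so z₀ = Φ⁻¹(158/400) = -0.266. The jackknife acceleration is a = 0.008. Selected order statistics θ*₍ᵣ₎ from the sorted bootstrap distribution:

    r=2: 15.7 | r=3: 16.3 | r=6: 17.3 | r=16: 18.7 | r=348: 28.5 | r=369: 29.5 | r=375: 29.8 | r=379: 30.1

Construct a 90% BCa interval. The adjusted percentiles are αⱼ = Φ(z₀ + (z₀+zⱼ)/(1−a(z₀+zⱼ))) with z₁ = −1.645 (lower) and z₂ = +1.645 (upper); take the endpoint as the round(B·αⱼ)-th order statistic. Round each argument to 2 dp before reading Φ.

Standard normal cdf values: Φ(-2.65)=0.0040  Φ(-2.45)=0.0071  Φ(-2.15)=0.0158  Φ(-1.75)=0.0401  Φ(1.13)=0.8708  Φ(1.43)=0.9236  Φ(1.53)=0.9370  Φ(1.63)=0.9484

(17.3, 28.5)

Lower: z₀ + z₁ = -0.266 + (-1.645) = -1.911; 1 − a(z₀+z₁) = 1 − (0.008)(-1.911) = 1.0153; argument = -0.266 + (-1.911)/1.0153 = -2.1482 → -2.15.
α₁ = Φ(-2.15) = 0.0158; rank = round(400 × 0.0158) = 6; θ*₍6₎ = 17.3.
Upper: z₀ + z₂ = 1.379; 1 − a(z₀+z₂) = 0.9890; argument = 1.1284 → 1.13; α₂ = 0.8708; rank = 348; θ*₍348₎ = 28.5.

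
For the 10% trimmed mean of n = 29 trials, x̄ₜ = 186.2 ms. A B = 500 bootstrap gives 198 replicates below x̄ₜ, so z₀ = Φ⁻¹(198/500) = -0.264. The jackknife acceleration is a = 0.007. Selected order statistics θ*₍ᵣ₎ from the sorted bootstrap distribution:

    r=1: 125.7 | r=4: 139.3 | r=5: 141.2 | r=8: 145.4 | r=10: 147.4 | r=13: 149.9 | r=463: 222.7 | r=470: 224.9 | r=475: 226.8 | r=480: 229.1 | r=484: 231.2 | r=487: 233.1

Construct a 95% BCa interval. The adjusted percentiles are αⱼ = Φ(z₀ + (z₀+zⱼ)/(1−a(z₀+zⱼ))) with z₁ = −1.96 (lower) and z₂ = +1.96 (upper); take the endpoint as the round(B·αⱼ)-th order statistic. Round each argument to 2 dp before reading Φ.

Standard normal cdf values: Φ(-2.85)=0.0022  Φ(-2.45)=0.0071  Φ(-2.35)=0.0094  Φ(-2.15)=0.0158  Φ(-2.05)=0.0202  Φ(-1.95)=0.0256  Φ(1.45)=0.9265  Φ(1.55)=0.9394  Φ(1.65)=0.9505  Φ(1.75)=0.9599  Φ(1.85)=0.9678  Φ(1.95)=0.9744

Lower: z₀ + z₁ = -0.264 + (-1.960) = -2.224; 1 − a(z₀+z₁) = 1 − (0.007)(-2.224) = 1.0156; argument = -0.264 + (-2.224)/1.0156 = -2.4539 → -2.45.
α₁ = Φ(-2.45) = 0.0071; rank = round(500 × 0.0071) = 4; θ*₍4₎ = 139.3.
Upper: z₀ + z₂ = 1.696; 1 − a(z₀+z₂) = 0.9881; argument = 1.4524 → 1.45; α₂ = 0.9265; rank = 463; θ*₍463₎ = 222.7.

(139.3, 222.7)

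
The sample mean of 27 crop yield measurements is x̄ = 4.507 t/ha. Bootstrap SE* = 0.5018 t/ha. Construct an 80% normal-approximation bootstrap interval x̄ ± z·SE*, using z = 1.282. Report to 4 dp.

(3.8637, 5.1503)

Margin = 1.282 × 0.5018 = 0.64331
Interval: 4.507 ± 0.64331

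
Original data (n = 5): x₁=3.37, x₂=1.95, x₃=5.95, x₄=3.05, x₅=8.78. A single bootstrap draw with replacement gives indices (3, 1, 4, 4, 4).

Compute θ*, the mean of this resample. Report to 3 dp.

θ* = 3.694

Resample values: 5.95, 3.37, 3.05, 3.05, 3.05.
Mean = (5.95 + 3.37 + 3.05 + 3.05 + 3.05) / 5 = 18.470 / 5 = 3.694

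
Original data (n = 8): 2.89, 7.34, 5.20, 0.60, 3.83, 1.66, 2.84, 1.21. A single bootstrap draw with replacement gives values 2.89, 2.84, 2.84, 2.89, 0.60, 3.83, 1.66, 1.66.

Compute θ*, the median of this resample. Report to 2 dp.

Sorted: 0.60, 1.66, 1.66, 2.84, 2.84, 2.89, 2.89, 3.83
Median = average of the two middle values = 2.84

θ* = 2.84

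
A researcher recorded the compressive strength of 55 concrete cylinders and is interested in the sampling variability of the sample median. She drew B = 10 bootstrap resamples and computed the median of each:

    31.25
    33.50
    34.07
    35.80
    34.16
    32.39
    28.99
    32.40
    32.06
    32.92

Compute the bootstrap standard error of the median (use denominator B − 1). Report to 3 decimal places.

SE* = 1.848

Bootstrap SE is the standard deviation of the 10 replicate medians.
Mean of replicates: (31.25 + 33.50 + 34.07 + 35.80 + 34.16 + 32.39 + 28.99 + 32.40 + 32.06 + 32.92) / 10 = 327.5400 / 10 = 32.7540
Sum of squared deviations: (−1.5040)² + (+0.7460)² + (+1.3160)² + (+3.0460)² + (+1.4060)² + (−0.3640)² + (−3.7640)² + (−0.3540)² + (−0.6940)² + (+0.1660)² = 30.7400
Variance = 30.7400 / 9 = 3.4156
SE* = √3.4156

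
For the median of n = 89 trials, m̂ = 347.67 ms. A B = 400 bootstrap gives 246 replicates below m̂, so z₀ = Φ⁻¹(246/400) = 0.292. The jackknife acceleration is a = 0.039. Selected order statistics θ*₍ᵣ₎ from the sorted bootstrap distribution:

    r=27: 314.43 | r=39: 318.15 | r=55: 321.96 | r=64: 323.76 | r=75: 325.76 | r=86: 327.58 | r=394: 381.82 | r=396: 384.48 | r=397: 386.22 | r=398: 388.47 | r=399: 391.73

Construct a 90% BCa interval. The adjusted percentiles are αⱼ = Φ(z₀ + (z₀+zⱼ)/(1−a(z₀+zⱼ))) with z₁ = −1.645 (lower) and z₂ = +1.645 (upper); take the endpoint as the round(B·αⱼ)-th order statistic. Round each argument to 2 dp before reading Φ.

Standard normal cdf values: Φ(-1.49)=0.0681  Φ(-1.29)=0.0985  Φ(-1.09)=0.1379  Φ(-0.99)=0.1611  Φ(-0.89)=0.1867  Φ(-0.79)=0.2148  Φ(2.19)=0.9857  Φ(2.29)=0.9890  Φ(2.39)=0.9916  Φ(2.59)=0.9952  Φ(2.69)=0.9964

Lower: z₀ + z₁ = 0.292 + (-1.645) = -1.353; 1 − a(z₀+z₁) = 1 − (0.039)(-1.353) = 1.0528; argument = 0.292 + (-1.353)/1.0528 = -0.9932 → -0.99.
α₁ = Φ(-0.99) = 0.1611; rank = round(400 × 0.1611) = 64; θ*₍64₎ = 323.76.
Upper: z₀ + z₂ = 1.937; 1 − a(z₀+z₂) = 0.9245; argument = 2.3873 → 2.39; α₂ = 0.9916; rank = 397; θ*₍397₎ = 386.22.

(323.76, 386.22)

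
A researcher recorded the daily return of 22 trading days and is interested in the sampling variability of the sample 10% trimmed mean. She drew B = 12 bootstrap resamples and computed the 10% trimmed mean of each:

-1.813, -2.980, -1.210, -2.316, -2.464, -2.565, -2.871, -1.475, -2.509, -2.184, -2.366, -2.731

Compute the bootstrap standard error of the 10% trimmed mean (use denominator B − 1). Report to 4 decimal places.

SE* = 0.5425

Bootstrap SE is the standard deviation of the 12 replicate 10% trimmed means.
Mean of replicates: ((-1.813) + (-2.980) + (-1.210) + (-2.316) + (-2.464) + (-2.565) + (-2.871) + (-1.475) + (-2.509) + (-2.184) + (-2.366) + (-2.731)) / 12 = -27.48400 / 12 = -2.29033
Sum of squared deviations: (+0.47733)² + (−0.68967)² + (+1.08033)² + (−0.02567)² + (−0.17367)² + (−0.27467)² + (−0.58067)² + (+0.81533)² + (−0.21867)² + (+0.10633)² + (−0.07567)² + (−0.44067)² = 3.23784
Variance = 3.23784 / 11 = 0.29435
SE* = √0.29435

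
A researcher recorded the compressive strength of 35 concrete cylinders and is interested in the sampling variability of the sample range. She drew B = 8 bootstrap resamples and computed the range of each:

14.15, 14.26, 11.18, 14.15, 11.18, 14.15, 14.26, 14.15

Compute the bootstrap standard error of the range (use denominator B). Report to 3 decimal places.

SE* = 1.303

Bootstrap SE is the standard deviation of the 8 replicate ranges.
Mean of replicates: (14.15 + 14.26 + 11.18 + 14.15 + 11.18 + 14.15 + 14.26 + 14.15) / 8 = 107.4800 / 8 = 13.4350
Sum of squared deviations: (+0.7150)² + (+0.8250)² + (−2.2550)² + (+0.7150)² + (−2.2550)² + (+0.7150)² + (+0.8250)² + (+0.7150)² = 13.5762
Variance = 13.5762 / 8 = 1.6970
SE* = √1.6970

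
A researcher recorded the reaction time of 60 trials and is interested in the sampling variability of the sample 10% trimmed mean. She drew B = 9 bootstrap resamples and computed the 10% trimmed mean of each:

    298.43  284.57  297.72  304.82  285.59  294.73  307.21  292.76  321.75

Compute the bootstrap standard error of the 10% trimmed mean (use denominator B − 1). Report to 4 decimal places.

Bootstrap SE is the standard deviation of the 9 replicate 10% trimmed means.
Mean of replicates: (298.43 + 284.57 + 297.72 + 304.82 + 285.59 + 294.73 + 307.21 + 292.76 + 321.75) / 9 = 2687.58000 / 9 = 298.62000
Sum of squared deviations: (−0.19000)² + (−14.05000)² + (−0.90000)² + (+6.20000)² + (−13.03000)² + (−3.89000)² + (+8.59000)² + (−5.86000)² + (+23.13000)² = 1064.72620
Variance = 1064.72620 / 8 = 133.09078
SE* = √133.09078

SE* = 11.5365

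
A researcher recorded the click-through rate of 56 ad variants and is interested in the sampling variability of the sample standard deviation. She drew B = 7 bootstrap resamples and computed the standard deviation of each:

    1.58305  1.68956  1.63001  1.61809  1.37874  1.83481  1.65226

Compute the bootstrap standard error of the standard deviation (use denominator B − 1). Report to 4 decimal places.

SE* = 0.1363

Bootstrap SE is the standard deviation of the 7 replicate standard deviations.
Mean of replicates: (1.58305 + 1.68956 + 1.63001 + 1.61809 + 1.37874 + 1.83481 + 1.65226) / 7 = 11.386520 / 7 = 1.626646
Sum of squared deviations: (−0.043596)² + (+0.062914)² + (+0.003364)² + (−0.008556)² + (−0.247906)² + (+0.208164)² + (+0.025614)² = 0.111389
Variance = 0.111389 / 6 = 0.018565
SE* = √0.018565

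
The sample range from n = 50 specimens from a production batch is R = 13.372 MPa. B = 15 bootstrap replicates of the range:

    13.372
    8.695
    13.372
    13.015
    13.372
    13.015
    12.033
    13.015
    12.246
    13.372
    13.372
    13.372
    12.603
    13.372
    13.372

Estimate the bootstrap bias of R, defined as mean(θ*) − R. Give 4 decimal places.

mean(θ*) = (13.372 + 8.695 + 13.372 + 13.015 + 13.372 + 13.015 + 12.033 + 13.015 + 12.246 + 13.372 + 13.372 + 13.372 + 12.603 + 13.372 + 13.372) / 15 = 12.77320
bias = 12.77320 − 13.372

bias = −0.5988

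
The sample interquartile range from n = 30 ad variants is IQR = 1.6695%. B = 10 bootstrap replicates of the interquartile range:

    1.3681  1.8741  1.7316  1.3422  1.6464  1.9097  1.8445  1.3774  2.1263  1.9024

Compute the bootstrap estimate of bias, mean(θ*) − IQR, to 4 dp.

bias = +0.0428

mean(θ*) = (1.3681 + 1.8741 + 1.7316 + 1.3422 + 1.6464 + 1.9097 + 1.8445 + 1.3774 + 2.1263 + 1.9024) / 10 = 1.71227
bias = 1.71227 − 1.6695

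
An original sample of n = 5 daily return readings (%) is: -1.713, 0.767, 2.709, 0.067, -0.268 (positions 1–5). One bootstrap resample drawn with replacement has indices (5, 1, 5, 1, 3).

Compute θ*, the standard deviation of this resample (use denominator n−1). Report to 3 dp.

Resample values: -0.268, -1.713, -0.268, -1.713, 2.709.
Mean = -0.2506; sum of squared deviations = 13.0371
s² = 13.0371 / 4 = 3.2593
s = √3.2593 = 1.805

θ* = 1.805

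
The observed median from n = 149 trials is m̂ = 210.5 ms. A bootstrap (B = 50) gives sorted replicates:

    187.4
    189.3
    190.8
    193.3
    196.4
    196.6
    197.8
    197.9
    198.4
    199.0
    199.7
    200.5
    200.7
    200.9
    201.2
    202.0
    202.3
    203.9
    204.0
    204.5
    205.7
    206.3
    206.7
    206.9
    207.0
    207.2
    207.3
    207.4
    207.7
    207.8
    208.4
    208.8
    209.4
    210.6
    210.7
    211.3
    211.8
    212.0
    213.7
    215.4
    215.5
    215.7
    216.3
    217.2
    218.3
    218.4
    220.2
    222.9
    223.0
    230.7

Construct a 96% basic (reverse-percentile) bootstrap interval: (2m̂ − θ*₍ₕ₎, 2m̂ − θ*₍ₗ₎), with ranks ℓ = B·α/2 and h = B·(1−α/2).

Percentile endpoints at ranks 1 and 49: θ*₍1₎ = 187.4, θ*₍49₎ = 223.0.
Basic interval reflects these around m̂:
  lower = 2 × 210.5 − 223.0 = 198.0
  upper = 2 × 210.5 − 187.4 = 233.6

(198.0, 233.6)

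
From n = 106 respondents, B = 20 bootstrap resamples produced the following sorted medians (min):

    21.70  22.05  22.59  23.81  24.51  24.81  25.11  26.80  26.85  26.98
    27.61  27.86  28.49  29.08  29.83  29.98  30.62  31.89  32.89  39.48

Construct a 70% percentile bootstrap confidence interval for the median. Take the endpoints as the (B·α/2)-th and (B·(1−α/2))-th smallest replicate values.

(22.59, 30.62)

α = 0.30; lower rank = 20 × 0.150 = 3; upper rank = 20 × 0.850 = 17.
The 3rd smallest replicate is 22.59; the 17th is 30.62.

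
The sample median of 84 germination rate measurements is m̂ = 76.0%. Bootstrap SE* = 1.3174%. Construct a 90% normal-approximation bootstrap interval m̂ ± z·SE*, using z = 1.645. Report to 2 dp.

(73.83, 78.17)

Margin = 1.645 × 1.3174 = 2.167
Interval: 76.0 ± 2.167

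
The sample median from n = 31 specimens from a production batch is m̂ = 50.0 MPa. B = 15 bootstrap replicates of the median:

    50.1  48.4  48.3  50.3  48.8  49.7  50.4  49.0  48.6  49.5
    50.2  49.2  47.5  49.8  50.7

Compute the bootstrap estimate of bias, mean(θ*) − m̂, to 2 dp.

mean(θ*) = (50.1 + 48.4 + 48.3 + 50.3 + 48.8 + 49.7 + 50.4 + 49.0 + 48.6 + 49.5 + 50.2 + 49.2 + 47.5 + 49.8 + 50.7) / 15 = 49.367
bias = 49.367 − 50.0

bias = −0.63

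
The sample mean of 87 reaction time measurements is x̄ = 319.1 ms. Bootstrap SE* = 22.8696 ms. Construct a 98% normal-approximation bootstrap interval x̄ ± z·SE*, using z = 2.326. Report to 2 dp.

Margin = 2.326 × 22.8696 = 53.195
Interval: 319.1 ± 53.195

(265.91, 372.29)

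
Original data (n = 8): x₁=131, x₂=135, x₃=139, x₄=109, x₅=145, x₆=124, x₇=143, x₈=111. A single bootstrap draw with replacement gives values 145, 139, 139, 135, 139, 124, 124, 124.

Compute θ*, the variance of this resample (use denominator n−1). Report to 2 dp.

Mean = 133.6250; sum of squared deviations = 495.8750
s² = 495.8750 / 7 = 70.8393

θ* = 70.84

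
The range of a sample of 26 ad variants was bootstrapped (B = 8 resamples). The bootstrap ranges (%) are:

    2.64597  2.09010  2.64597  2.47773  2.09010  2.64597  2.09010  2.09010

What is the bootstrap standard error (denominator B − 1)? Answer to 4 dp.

SE* = 0.2801

Bootstrap SE is the standard deviation of the 8 replicate ranges.
Mean of replicates: (2.64597 + 2.09010 + 2.64597 + 2.47773 + 2.09010 + 2.64597 + 2.09010 + 2.09010) / 8 = 18.776040 / 8 = 2.347005
Sum of squared deviations: (+0.298965)² + (−0.256905)² + (+0.298965)² + (+0.130725)² + (−0.256905)² + (+0.298965)² + (−0.256905)² + (−0.256905)² = 0.549230
Variance = 0.549230 / 7 = 0.078461
SE* = √0.078461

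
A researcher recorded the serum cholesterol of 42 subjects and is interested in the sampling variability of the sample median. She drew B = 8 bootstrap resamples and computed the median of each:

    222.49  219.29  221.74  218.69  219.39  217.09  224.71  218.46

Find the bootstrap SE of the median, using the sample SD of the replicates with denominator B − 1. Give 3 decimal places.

Bootstrap SE is the standard deviation of the 8 replicate medians.
Mean of replicates: (222.49 + 219.29 + 221.74 + 218.69 + 219.39 + 217.09 + 224.71 + 218.46) / 8 = 1761.8600 / 8 = 220.2325
Sum of squared deviations: (+2.2575)² + (−0.9425)² + (+1.5075)² + (−1.5425)² + (−0.8425)² + (−3.1425)² + (+4.4775)² + (−1.7725)² = 44.4114
Variance = 44.4114 / 7 = 6.3445
SE* = √6.3445

SE* = 2.519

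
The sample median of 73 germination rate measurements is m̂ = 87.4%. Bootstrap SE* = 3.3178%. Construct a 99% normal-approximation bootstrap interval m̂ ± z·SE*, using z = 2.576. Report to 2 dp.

(78.85, 95.95)

Margin = 2.576 × 3.3178 = 8.547
Interval: 87.4 ± 8.547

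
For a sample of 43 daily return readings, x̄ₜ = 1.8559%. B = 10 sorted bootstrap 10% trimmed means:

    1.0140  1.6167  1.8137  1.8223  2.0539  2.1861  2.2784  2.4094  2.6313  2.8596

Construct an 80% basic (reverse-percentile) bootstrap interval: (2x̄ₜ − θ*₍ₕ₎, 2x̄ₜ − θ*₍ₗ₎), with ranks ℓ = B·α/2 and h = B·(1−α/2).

Percentile endpoints at ranks 1 and 9: θ*₍1₎ = 1.0140, θ*₍9₎ = 2.6313.
Basic interval reflects these around x̄ₜ:
  lower = 2 × 1.8559 − 2.6313 = 1.0805
  upper = 2 × 1.8559 − 1.0140 = 2.6978

(1.0805, 2.6978)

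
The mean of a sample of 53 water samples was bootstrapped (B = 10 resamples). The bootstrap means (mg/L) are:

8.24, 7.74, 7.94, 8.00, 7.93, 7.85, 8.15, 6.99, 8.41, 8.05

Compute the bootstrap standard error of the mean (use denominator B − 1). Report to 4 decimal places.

Bootstrap SE is the standard deviation of the 10 replicate means.
Mean of replicates: (8.24 + 7.74 + 7.94 + 8.00 + 7.93 + 7.85 + 8.15 + 6.99 + 8.41 + 8.05) / 10 = 79.30000 / 10 = 7.93000
Sum of squared deviations: (+0.31000)² + (−0.19000)² + (+0.01000)² + (+0.07000)² + (+0.00000)² + (−0.08000)² + (+0.22000)² + (−0.94000)² + (+0.48000)² + (+0.12000)² = 1.32040
Variance = 1.32040 / 9 = 0.14671
SE* = √0.14671

SE* = 0.3830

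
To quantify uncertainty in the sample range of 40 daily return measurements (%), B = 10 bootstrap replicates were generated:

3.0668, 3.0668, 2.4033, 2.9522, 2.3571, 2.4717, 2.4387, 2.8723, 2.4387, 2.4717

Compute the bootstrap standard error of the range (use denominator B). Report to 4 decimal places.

SE* = 0.2806

Bootstrap SE is the standard deviation of the 10 replicate ranges.
Mean of replicates: (3.0668 + 3.0668 + 2.4033 + 2.9522 + 2.3571 + 2.4717 + 2.4387 + 2.8723 + 2.4387 + 2.4717) / 10 = 26.53930 / 10 = 2.65393
Sum of squared deviations: (+0.41287)² + (+0.41287)² + (−0.25063)² + (+0.29827)² + (−0.29683)² + (−0.18223)² + (−0.21523)² + (+0.21837)² + (−0.21523)² + (−0.18223)² = 0.78756
Variance = 0.78756 / 10 = 0.07876
SE* = √0.07876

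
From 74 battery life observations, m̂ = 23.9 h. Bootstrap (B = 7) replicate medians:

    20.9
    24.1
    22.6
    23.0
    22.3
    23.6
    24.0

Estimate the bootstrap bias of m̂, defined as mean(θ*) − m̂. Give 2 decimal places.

bias = −0.97

mean(θ*) = (20.9 + 24.1 + 22.6 + 23.0 + 22.3 + 23.6 + 24.0) / 7 = 22.929
bias = 22.929 − 23.9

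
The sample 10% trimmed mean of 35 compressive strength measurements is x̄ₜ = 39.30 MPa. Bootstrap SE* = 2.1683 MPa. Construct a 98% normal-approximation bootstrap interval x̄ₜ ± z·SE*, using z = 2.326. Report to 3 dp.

(34.257, 44.343)

Margin = 2.326 × 2.1683 = 5.0435
Interval: 39.30 ± 5.0435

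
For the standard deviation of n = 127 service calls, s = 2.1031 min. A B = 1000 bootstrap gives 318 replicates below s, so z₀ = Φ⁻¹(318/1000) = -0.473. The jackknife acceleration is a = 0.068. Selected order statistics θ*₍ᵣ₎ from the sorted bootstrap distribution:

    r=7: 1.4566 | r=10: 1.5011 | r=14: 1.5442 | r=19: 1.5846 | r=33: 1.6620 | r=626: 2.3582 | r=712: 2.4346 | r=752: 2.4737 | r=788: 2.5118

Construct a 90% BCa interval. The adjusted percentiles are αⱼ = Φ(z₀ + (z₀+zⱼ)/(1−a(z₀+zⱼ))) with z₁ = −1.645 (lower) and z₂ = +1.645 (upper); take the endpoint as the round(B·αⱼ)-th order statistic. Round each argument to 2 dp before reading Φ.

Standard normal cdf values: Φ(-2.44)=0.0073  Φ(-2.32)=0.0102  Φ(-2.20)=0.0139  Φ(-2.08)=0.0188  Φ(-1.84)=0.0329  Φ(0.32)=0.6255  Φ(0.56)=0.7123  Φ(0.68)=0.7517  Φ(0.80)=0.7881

(1.5011, 2.5118)

Lower: z₀ + z₁ = -0.473 + (-1.645) = -2.118; 1 − a(z₀+z₁) = 1 − (0.068)(-2.118) = 1.1440; argument = -0.473 + (-2.118)/1.1440 = -2.3244 → -2.32.
α₁ = Φ(-2.32) = 0.0102; rank = round(1000 × 0.0102) = 10; θ*₍10₎ = 1.5011.
Upper: z₀ + z₂ = 1.172; 1 − a(z₀+z₂) = 0.9203; argument = 0.8005 → 0.80; α₂ = 0.7881; rank = 788; θ*₍788₎ = 2.5118.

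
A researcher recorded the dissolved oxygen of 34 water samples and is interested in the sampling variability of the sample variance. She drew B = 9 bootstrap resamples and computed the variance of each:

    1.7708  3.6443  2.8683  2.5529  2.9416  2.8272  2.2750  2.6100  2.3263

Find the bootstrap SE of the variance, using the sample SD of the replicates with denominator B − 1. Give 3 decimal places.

SE* = 0.522

Bootstrap SE is the standard deviation of the 9 replicate variances.
Mean of replicates: (1.7708 + 3.6443 + 2.8683 + 2.5529 + 2.9416 + 2.8272 + 2.2750 + 2.6100 + 2.3263) / 9 = 23.81640 / 9 = 2.64627
Sum of squared deviations: (−0.87547)² + (+0.99803)² + (+0.22203)² + (−0.09337)² + (+0.29533)² + (+0.18093)² + (−0.37127)² + (−0.03627)² + (−0.31997)² = 2.18202
Variance = 2.18202 / 8 = 0.27275
SE* = √0.27275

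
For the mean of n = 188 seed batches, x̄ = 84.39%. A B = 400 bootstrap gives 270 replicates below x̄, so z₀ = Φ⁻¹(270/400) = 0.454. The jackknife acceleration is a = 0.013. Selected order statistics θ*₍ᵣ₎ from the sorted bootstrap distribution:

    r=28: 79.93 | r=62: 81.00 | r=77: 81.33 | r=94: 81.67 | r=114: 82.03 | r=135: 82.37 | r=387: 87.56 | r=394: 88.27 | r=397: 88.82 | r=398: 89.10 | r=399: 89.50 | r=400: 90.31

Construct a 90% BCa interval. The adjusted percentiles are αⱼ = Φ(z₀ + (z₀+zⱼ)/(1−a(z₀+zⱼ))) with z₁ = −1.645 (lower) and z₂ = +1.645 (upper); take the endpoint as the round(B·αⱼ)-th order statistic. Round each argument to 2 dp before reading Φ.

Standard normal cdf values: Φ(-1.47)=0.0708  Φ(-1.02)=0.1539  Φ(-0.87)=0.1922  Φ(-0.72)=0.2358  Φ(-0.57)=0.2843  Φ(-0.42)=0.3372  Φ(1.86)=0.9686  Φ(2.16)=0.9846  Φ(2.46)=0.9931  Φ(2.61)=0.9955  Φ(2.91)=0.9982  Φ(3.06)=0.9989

(81.67, 89.10)

Lower: z₀ + z₁ = 0.454 + (-1.645) = -1.191; 1 − a(z₀+z₁) = 1 − (0.013)(-1.191) = 1.0155; argument = 0.454 + (-1.191)/1.0155 = -0.7188 → -0.72.
α₁ = Φ(-0.72) = 0.2358; rank = round(400 × 0.2358) = 94; θ*₍94₎ = 81.67.
Upper: z₀ + z₂ = 2.099; 1 − a(z₀+z₂) = 0.9727; argument = 2.6119 → 2.61; α₂ = 0.9955; rank = 398; θ*₍398₎ = 89.10.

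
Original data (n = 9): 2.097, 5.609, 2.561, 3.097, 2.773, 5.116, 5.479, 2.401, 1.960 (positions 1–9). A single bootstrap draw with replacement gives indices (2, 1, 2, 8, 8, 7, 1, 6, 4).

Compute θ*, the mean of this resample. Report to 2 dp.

Resample values: 5.609, 2.097, 5.609, 2.401, 2.401, 5.479, 2.097, 5.116, 3.097.
Mean = (5.609 + 2.097 + 5.609 + 2.401 + 2.401 + 5.479 + 2.097 + 5.116 + 3.097) / 9 = 33.9060 / 9 = 3.77

θ* = 3.77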